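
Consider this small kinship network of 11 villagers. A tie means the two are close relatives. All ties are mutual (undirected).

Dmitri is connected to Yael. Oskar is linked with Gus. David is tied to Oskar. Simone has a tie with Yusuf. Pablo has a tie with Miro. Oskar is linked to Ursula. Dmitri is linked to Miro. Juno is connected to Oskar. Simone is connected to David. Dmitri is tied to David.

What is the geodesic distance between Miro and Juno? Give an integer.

One shortest route is Miro – Dmitri – David – Oskar – Juno, which uses 4 edges, and at distance 3 from Miro we only reach {Oskar, Simone}, which does not include Juno. So d(Miro,Juno) = 4.

4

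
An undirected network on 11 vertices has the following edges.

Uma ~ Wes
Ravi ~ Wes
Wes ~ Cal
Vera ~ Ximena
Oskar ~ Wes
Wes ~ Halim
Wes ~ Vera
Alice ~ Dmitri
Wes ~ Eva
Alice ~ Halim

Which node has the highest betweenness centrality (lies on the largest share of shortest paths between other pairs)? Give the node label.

Wes

Unnormalized betweenness of each node: Alice:9, Cal:0, Dmitri:0, Eva:0, Halim:16, Oskar:0, Ravi:0, Uma:0, Vera:9, Wes:41, Ximena:0.
Wes has the largest value, 41, making it the main broker — the node through which the most shortest paths run.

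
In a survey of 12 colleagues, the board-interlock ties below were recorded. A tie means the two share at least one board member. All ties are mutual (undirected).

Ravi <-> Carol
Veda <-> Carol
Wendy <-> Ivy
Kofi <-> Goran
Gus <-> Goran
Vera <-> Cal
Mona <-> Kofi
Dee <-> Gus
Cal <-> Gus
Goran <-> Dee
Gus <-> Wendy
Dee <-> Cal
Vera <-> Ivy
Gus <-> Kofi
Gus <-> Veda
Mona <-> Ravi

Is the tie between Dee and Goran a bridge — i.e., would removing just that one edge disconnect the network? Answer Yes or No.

Even without that edge, Dee still reaches Goran via Dee – Gus – Goran, so the network stays connected. Not a bridge.

No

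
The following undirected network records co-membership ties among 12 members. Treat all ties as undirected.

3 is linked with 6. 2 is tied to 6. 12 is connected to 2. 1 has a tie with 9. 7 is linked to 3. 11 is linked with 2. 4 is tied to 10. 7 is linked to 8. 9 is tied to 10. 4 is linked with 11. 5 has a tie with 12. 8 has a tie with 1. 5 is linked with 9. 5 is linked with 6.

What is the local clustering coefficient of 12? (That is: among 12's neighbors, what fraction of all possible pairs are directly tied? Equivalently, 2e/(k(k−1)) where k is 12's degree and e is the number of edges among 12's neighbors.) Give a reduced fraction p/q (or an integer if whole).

12's neighbors: 2 and 5 (k = 2).
Possible neighbor pairs: C(2,2) = 1. Edges among them: none → e = 0.
Clustering(12) = 0/1.

0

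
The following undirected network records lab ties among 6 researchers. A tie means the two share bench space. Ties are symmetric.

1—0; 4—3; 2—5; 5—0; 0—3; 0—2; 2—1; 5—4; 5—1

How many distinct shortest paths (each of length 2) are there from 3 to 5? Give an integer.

The shortest distance is 2. The length-2 paths are: 3–4–5; 3–0–5.
That gives 2 distinct shortest paths.

2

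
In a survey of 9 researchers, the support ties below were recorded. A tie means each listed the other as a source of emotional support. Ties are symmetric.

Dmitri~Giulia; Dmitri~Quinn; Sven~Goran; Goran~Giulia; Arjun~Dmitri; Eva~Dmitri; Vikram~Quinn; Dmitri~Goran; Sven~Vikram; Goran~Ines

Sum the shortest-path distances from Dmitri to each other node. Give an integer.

Distances from Dmitri: Arjun:1, Eva:1, Giulia:1, Goran:1, Ines:2, Quinn:1, Sven:2, Vikram:2.
Sum = 1 + 1 + 1 + 1 + 2 + 1 + 2 + 2 = 11.

11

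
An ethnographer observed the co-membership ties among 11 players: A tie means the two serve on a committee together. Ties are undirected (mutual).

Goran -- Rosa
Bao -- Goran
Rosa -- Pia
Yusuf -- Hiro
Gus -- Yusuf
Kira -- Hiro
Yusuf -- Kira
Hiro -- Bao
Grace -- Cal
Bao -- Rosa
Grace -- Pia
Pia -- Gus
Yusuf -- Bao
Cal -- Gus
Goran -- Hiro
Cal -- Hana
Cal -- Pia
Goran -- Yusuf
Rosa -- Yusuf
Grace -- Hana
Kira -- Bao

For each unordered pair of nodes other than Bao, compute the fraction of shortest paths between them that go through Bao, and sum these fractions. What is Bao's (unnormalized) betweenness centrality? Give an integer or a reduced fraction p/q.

Pairs whose geodesics pass through Bao — Goran–Kira: 1/3; Rosa–Hiro: 1/3; Rosa–Kira: 1/2; Hiro–Pia: 1/4; Hiro–Grace: 1/5; Kira–Pia: 1/3; Kira–Grace: 1/4.
All other pairs contribute 0.
Summing the contributions gives betweenness(Bao) = 11/5.

11/5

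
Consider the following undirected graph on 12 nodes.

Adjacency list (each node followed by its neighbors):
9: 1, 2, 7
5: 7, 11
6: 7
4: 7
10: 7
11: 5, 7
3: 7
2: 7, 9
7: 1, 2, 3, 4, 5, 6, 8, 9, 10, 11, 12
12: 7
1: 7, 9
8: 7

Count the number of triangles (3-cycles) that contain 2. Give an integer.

2's neighbors: 7 and 9.
Neighbor pairs that are themselves tied: 2–7–9. Each forms one triangle with 2, for 1 in total.

1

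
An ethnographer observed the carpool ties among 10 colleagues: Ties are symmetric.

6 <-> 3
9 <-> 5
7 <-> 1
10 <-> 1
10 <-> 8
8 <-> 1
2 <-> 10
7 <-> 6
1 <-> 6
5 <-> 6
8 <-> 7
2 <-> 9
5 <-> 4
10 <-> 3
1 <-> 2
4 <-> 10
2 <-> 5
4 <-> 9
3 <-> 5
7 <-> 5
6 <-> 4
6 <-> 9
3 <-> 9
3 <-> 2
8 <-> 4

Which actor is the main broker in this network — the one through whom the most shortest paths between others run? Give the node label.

6

Unnormalized betweenness of each node: 1:29/12, 2:11/6, 3:5/4, 4:17/6, 5:8/3, 6:37/12, 7:7/6, 8:7/6, 9:5/6, 10:11/4.
6 has the largest value, 37/12, making it the main broker — the node through which the most shortest paths run.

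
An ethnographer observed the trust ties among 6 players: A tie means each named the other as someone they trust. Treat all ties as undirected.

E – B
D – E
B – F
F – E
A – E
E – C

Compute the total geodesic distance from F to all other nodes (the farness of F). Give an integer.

8

Distances from F: A:2, B:1, C:2, D:2, E:1.
Sum = 2 + 1 + 2 + 2 + 1 = 8.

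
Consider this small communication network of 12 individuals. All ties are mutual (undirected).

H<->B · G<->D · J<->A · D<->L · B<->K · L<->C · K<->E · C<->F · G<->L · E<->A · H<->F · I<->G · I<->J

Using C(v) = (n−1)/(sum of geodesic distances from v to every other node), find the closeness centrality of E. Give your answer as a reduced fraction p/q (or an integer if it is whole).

11/35

Distances from E: A:1, B:2, C:5, D:5, F:4, G:4, H:3, I:3, J:2, K:1, L:5. Sum = 35.
n = 12, so closeness = 11/35.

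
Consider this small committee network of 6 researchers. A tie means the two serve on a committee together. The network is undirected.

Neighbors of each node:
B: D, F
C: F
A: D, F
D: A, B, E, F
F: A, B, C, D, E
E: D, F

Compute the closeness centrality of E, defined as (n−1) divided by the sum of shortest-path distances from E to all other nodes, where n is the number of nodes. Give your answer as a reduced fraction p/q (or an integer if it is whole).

5/8

Distances from E: A:2, B:2, C:2, D:1, F:1. Sum = 8.
n = 6, so closeness = 5/8.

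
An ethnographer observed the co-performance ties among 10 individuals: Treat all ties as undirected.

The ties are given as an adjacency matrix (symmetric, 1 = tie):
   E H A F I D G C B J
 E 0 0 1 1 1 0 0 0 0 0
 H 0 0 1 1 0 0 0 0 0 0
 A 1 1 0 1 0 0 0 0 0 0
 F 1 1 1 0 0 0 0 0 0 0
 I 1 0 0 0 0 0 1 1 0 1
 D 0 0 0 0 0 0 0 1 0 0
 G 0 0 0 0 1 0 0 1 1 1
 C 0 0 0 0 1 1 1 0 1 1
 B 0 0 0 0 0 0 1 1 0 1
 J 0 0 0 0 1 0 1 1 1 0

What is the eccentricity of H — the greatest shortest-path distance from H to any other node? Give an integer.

5

Distances from H: A:1, B:5, C:4, D:5, E:2, F:1, G:4, I:3, J:4.
The largest is 5 (to B and D), so the eccentricity of H is 5.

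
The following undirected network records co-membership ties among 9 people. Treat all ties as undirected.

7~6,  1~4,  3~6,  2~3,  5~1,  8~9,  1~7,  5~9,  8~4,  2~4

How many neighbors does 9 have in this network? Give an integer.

9 is directly tied to 5 and 8. That is 2 neighbors, so the degree of 9 is 2.

2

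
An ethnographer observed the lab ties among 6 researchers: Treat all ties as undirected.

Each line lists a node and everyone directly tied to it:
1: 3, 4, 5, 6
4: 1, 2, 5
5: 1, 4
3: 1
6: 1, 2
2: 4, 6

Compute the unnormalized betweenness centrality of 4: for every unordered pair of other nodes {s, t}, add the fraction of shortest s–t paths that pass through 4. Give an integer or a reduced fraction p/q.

Pairs whose geodesics pass through 4 — 1–2: 1/2; 5–2: 1; 3–2: 1/2.
All other pairs contribute 0.
Summing the contributions gives betweenness(4) = 2.

2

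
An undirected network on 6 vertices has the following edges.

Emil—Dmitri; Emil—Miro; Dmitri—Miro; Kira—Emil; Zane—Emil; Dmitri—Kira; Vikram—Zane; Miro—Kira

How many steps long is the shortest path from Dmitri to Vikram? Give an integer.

One shortest route is Dmitri – Emil – Zane – Vikram, which uses 3 edges, and at distance 2 from Dmitri we only reach {Zane}, which does not include Vikram. So d(Dmitri,Vikram) = 3.

3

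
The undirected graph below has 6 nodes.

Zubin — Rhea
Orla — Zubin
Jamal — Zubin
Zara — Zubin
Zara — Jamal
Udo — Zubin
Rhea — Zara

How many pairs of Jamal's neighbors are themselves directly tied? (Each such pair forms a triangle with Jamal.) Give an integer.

1

Jamal's neighbors: Zara and Zubin.
Neighbor pairs that are themselves tied: Jamal–Zara–Zubin. Each forms one triangle with Jamal, for 1 in total.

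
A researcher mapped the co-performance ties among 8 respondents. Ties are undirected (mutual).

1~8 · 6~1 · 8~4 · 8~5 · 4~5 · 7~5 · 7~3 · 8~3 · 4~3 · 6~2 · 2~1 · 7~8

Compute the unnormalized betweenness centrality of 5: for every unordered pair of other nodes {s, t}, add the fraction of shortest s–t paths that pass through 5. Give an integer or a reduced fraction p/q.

Pairs whose geodesics pass through 5 — 4–7: 1/3.
All other pairs contribute 0.
Summing the contributions gives betweenness(5) = 1/3.

1/3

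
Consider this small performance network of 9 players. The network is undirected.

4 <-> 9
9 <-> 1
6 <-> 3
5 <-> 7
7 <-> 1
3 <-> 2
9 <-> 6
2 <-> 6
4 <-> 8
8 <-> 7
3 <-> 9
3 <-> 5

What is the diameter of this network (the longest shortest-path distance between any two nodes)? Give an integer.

Eccentricity of each node (its greatest distance to any other): 1:3, 2:4, 3:3, 4:3, 5:3, 6:3, 7:3, 8:4, 9:2.
The maximum eccentricity is 4, realized for instance by the pair 2–8 via 2 – 6 – 9 – 4 – 8. So the diameter is 4.

4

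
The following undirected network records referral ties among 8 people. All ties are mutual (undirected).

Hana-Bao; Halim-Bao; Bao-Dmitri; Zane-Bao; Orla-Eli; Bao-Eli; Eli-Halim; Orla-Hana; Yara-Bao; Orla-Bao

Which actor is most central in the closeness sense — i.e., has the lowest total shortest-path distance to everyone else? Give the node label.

Bao

Farness (sum of distances to all others) for each node — Bao:7, Dmitri:13, Eli:11, Halim:12, Hana:12, Orla:11, Yara:13, Zane:13.
The smallest farness is 7, for Bao, so Bao has the highest closeness.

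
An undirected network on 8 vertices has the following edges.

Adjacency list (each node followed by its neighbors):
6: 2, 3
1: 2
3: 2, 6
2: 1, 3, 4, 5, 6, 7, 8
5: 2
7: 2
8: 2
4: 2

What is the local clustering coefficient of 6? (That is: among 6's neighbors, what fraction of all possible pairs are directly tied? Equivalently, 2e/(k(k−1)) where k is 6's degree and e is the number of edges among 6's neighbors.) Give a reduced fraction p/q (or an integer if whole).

6's neighbors: 2 and 3 (k = 2).
Possible neighbor pairs: C(2,2) = 1. Edges among them: 2–3 → e = 1.
Clustering(6) = 1/1.

1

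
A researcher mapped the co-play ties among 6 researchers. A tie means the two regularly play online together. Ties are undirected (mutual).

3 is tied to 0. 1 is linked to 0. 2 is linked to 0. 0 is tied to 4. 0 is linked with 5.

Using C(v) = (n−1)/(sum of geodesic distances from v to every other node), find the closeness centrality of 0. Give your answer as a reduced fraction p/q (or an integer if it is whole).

1

Distances from 0: 1:1, 2:1, 3:1, 4:1, 5:1. Sum = 5.
n = 6, so closeness = 5/5 = 1.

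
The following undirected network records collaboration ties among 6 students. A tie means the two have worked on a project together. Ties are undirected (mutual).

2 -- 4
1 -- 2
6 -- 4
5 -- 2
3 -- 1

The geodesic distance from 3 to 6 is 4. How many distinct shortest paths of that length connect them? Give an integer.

1

The shortest distance is 4, and the only length-4 path is 3–1–2–4–6. So there is exactly 1 shortest path.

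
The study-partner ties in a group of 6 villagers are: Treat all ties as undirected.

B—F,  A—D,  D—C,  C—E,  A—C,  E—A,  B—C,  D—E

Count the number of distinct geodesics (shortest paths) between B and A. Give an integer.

The shortest distance is 2, and the only length-2 path is B–C–A. So there is exactly 1 shortest path.

1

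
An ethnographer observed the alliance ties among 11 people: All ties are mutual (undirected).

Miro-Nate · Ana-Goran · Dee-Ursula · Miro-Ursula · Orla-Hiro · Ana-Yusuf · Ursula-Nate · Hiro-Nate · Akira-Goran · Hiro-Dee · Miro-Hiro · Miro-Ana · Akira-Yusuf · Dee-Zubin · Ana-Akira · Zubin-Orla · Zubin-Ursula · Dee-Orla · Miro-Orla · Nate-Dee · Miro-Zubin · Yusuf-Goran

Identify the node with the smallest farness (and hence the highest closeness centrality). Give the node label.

Farness (sum of distances to all others) for each node — Akira:24, Ana:17, Dee:22, Goran:24, Hiro:19, Miro:14, Nate:19, Orla:19, Ursula:19, Yusuf:24, Zubin:19.
The smallest farness is 14, for Miro, so Miro has the highest closeness.

Miro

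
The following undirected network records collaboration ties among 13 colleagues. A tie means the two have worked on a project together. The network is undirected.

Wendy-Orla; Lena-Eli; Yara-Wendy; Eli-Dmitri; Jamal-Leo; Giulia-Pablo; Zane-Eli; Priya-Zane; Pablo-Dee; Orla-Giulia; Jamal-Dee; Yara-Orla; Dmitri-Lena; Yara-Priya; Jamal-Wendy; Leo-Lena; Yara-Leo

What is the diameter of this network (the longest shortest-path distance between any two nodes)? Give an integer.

5

Eccentricity of each node (its greatest distance to any other): Dee:5, Dmitri:5, Eli:5, Giulia:5, Jamal:4, Lena:4, Leo:3, Orla:4, Pablo:5, Priya:4, Wendy:4, Yara:3, Zane:5.
The maximum eccentricity is 5, realized for instance by the pair Pablo–Dmitri via Pablo – Dee – Jamal – Leo – Lena – Dmitri. So the diameter is 5.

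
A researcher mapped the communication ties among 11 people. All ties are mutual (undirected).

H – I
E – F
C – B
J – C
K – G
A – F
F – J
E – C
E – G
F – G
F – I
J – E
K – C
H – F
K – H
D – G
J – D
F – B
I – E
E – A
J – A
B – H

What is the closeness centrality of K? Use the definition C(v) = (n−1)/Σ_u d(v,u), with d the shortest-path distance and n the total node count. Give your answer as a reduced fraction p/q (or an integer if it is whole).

Distances from K: A:3, B:2, C:1, D:2, E:2, F:2, G:1, H:1, I:2, J:2. Sum = 18.
n = 11, so closeness = 10/18 = 5/9.

5/9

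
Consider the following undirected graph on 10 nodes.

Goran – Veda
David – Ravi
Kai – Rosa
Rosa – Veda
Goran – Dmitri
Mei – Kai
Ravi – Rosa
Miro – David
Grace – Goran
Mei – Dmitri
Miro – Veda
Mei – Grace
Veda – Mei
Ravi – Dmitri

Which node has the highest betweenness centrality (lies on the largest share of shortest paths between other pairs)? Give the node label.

Unnormalized betweenness of each node: David:4/3, Dmitri:61/12, Goran:11/3, Grace:7/12, Kai:5/6, Mei:31/4, Miro:5/2, Ravi:35/6, Rosa:17/4, Veda:61/6.
Veda has the largest value, 61/6, making it the main broker — the node through which the most shortest paths run.

Veda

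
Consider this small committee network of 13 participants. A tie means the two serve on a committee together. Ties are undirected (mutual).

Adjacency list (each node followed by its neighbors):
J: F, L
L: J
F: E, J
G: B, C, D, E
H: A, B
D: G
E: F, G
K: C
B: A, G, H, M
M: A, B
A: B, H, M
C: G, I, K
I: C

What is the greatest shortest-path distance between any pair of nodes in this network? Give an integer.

Eccentricity of each node (its greatest distance to any other): A:6, B:5, C:5, D:5, E:3, F:4, G:4, H:6, I:6, J:5, K:6, L:6, M:6.
The maximum eccentricity is 6, realized for instance by the pair K–L via K – C – G – E – F – J – L. So the diameter is 6.

6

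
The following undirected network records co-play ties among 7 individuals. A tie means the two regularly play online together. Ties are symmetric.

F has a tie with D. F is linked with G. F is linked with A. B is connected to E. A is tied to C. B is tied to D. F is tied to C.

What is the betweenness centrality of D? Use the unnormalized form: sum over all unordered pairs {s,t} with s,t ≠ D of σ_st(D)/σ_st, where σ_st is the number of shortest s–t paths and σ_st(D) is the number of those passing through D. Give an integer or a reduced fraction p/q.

Pairs whose geodesics pass through D — B–G: 1; B–C: 1; B–A: 1; B–F: 1; G–E: 1; E–C: 1; E–A: 1; E–F: 1.
All other pairs contribute 0.
Summing the contributions gives betweenness(D) = 8.

8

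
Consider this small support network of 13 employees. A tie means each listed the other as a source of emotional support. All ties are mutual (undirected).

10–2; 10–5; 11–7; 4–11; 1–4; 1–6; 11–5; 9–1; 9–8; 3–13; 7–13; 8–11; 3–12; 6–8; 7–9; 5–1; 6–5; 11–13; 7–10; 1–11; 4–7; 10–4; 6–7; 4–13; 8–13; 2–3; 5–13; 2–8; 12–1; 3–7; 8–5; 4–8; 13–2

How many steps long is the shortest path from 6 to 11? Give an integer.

2

One shortest route is 6 – 8 – 11, which uses 2 edges, and 6 and 11 are not directly tied, so nothing shorter exists. So d(6,11) = 2.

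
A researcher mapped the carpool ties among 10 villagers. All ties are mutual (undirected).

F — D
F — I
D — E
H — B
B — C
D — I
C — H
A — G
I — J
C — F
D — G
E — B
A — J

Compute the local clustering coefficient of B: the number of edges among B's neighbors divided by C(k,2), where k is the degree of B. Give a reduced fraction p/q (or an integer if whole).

1/3

B's neighbors: C, E, and H (k = 3).
Possible neighbor pairs: C(3,2) = 3. Edges among them: C–H → e = 1.
Clustering(B) = 1/3.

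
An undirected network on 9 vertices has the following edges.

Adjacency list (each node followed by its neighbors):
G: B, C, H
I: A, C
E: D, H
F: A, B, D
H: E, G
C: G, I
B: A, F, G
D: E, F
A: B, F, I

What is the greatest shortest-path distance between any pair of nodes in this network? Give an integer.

Eccentricity of each node (its greatest distance to any other): A:3, B:3, C:4, D:4, E:4, F:3, G:3, H:3, I:4.
The maximum eccentricity is 4, realized for instance by the pair E–I via E – D – F – A – I. So the diameter is 4.

4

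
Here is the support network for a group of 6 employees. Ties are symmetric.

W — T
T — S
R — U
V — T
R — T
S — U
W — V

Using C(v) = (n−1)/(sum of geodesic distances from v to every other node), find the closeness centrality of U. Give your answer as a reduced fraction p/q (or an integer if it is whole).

1/2

Distances from U: R:1, S:1, T:2, V:3, W:3. Sum = 10.
n = 6, so closeness = 5/10 = 1/2.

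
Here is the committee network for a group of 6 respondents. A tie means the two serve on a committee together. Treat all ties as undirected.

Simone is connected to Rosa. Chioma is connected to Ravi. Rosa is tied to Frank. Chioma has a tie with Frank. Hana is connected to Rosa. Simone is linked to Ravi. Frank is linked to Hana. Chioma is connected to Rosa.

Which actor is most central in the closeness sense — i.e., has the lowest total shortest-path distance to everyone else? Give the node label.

Farness (sum of distances to all others) for each node — Chioma:7, Frank:7, Hana:9, Ravi:9, Rosa:6, Simone:8.
The smallest farness is 6, for Rosa, so Rosa has the highest closeness.

Rosa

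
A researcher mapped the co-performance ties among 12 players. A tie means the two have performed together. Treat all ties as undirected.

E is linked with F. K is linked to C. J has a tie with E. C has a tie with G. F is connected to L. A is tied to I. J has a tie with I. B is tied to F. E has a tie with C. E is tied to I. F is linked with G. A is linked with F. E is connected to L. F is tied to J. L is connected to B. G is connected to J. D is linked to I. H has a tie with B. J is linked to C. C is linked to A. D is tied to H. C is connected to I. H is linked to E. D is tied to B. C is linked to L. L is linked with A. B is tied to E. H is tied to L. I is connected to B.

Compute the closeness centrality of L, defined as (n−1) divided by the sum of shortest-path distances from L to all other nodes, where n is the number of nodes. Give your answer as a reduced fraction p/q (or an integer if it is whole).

Distances from L: A:1, B:1, C:1, D:2, E:1, F:1, G:2, H:1, I:2, J:2, K:2. Sum = 16.
n = 12, so closeness = 11/16.

11/16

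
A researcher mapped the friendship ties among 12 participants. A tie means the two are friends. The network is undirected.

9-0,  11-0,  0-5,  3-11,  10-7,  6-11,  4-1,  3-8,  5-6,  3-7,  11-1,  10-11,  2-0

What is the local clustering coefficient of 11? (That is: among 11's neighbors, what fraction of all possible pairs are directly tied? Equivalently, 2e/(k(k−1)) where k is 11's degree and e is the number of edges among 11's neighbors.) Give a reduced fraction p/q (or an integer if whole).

11's neighbors: 0, 1, 3, 6, and 10 (k = 5).
Possible neighbor pairs: C(5,2) = 10. Edges among them: none → e = 0.
Clustering(11) = 0/10 = 0.

0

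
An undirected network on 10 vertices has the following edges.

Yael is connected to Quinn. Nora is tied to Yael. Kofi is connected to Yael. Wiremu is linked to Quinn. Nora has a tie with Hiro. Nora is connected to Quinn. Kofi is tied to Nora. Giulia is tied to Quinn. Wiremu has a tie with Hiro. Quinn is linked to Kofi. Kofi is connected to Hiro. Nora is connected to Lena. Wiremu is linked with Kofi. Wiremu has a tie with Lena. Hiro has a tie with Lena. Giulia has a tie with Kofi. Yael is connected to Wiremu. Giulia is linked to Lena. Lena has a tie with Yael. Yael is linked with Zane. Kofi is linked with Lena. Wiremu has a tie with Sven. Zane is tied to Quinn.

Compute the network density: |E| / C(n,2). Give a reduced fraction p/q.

There are 23 edges and 10 nodes, so the maximum possible is C(10,2) = 45.
Density = 23/45.

23/45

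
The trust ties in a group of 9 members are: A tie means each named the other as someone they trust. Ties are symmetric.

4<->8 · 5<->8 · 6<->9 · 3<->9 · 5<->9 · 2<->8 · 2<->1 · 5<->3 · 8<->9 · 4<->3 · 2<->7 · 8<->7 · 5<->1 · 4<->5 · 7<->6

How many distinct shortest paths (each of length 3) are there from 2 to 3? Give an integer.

The shortest distance is 3. The length-3 paths are: 2–8–4–3; 2–8–9–3; 2–1–5–3; 2–8–5–3.
That gives 4 distinct shortest paths.

4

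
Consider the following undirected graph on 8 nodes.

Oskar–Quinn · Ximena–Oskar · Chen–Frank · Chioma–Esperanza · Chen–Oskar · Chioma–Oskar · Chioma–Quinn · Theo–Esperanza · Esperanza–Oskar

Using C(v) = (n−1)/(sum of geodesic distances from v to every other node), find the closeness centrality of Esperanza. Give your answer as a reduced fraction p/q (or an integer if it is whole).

Distances from Esperanza: Chen:2, Chioma:1, Frank:3, Oskar:1, Quinn:2, Theo:1, Ximena:2. Sum = 12.
n = 8, so closeness = 7/12.

7/12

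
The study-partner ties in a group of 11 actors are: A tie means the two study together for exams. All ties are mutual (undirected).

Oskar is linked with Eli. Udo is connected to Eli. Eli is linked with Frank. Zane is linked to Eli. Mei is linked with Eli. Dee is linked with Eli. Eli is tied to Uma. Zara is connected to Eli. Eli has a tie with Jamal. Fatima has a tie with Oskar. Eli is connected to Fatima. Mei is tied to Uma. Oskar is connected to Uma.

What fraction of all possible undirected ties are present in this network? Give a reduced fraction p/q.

13/55

There are 13 edges and 11 nodes, so the maximum possible is C(11,2) = 55.
Density = 13/55.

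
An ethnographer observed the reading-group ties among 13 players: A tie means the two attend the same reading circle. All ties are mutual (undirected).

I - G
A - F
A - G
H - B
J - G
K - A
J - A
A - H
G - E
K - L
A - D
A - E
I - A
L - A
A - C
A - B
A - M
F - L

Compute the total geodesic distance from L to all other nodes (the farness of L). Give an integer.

Distances from L: A:1, B:2, C:2, D:2, E:2, F:1, G:2, H:2, I:2, J:2, K:1, M:2.
Sum = 1 + 2 + 2 + 2 + 2 + 1 + 2 + 2 + 2 + 2 + 1 + 2 = 21.

21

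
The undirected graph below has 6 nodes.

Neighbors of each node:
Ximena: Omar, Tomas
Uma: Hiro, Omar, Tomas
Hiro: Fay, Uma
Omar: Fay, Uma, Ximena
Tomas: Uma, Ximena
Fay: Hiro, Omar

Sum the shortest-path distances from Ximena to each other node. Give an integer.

9

Distances from Ximena: Fay:2, Hiro:3, Omar:1, Tomas:1, Uma:2.
Sum = 2 + 3 + 1 + 1 + 2 = 9.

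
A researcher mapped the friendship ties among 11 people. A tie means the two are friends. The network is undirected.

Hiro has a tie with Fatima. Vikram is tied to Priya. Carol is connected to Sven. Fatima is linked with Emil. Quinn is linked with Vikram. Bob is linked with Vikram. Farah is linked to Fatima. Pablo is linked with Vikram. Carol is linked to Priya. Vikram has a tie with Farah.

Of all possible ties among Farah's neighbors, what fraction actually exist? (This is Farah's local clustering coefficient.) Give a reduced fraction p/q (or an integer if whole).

Farah's neighbors: Fatima and Vikram (k = 2).
Possible neighbor pairs: C(2,2) = 1. Edges among them: none → e = 0.
Clustering(Farah) = 0/1.

0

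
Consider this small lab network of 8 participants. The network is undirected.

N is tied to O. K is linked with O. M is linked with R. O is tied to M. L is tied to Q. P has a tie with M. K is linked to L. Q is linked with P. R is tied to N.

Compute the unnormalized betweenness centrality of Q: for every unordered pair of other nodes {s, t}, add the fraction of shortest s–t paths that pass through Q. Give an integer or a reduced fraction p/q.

Pairs whose geodesics pass through Q — R–L: 1/3; M–L: 1/2; P–L: 1; P–K: 1/2.
All other pairs contribute 0.
Summing the contributions gives betweenness(Q) = 7/3.

7/3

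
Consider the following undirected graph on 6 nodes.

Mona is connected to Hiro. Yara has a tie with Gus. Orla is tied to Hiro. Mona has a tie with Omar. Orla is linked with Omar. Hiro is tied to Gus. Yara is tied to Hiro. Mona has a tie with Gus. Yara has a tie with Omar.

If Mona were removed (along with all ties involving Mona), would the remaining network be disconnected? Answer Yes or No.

No

Even without Mona, every remaining node can still reach every other (the residual graph is connected), so Mona is not a cut vertex.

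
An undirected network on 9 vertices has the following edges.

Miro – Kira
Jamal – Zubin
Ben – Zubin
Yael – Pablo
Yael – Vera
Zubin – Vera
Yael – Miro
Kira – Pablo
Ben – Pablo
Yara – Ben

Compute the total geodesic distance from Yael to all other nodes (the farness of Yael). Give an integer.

Distances from Yael: Ben:2, Jamal:3, Kira:2, Miro:1, Pablo:1, Vera:1, Yara:3, Zubin:2.
Sum = 2 + 3 + 2 + 1 + 1 + 1 + 3 + 2 = 15.

15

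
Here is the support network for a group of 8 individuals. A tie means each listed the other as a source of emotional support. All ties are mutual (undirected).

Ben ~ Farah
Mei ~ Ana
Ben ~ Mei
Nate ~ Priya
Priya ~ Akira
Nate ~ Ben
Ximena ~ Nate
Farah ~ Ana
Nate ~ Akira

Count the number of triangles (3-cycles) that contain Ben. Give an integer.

Ben's neighbors are Farah, Mei, and Nate, but none of them are tied to each other, so no triangle contains Ben.

0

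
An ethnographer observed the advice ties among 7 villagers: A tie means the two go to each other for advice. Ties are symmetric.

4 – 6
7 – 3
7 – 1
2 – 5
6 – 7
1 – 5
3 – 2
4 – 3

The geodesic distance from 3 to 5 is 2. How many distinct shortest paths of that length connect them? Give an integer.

The shortest distance is 2, and the only length-2 path is 3–2–5. So there is exactly 1 shortest path.

1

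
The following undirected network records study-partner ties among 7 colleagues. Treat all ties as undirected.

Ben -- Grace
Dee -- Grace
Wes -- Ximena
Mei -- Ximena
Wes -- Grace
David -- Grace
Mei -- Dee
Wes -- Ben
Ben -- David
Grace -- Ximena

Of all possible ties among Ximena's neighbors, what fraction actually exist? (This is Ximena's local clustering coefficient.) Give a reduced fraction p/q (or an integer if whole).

1/3

Ximena's neighbors: Grace, Mei, and Wes (k = 3).
Possible neighbor pairs: C(3,2) = 3. Edges among them: Grace–Wes → e = 1.
Clustering(Ximena) = 1/3.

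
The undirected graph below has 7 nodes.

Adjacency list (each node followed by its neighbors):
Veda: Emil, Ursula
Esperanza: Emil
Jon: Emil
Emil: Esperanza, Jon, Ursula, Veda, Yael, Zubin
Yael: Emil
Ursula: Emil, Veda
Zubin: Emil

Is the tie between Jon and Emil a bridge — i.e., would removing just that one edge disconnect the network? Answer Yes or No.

Without the Jon–Emil edge there is no alternate route between Jon and Emil, so the network disconnects. It is a bridge.

Yes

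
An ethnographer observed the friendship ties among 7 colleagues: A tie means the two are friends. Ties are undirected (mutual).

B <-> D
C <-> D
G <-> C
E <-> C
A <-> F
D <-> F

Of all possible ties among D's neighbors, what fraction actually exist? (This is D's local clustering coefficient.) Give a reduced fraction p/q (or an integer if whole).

D's neighbors: B, C, and F (k = 3).
Possible neighbor pairs: C(3,2) = 3. Edges among them: none → e = 0.
Clustering(D) = 0/3 = 0.

0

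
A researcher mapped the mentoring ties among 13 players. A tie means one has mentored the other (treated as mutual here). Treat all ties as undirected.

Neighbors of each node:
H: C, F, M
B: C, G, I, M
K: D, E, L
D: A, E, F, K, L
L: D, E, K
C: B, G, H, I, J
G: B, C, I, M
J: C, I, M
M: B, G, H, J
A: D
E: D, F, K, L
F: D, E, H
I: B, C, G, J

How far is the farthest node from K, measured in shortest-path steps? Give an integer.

5

Distances from K: A:2, B:5, C:4, D:1, E:1, F:2, G:5, H:3, I:5, J:5, L:1, M:4.
The largest is 5 (to I, J, G, and B), so the eccentricity of K is 5.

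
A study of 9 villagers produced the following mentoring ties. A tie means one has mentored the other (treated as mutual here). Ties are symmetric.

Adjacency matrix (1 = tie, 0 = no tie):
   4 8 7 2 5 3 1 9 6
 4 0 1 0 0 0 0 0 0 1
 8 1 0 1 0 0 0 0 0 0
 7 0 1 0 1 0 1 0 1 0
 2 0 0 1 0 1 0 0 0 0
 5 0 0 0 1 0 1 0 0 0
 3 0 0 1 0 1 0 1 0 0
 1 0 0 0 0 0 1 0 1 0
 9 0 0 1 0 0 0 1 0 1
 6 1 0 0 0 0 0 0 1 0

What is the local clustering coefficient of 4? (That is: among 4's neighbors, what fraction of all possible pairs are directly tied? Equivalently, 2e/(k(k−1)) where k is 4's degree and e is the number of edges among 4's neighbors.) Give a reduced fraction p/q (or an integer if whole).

0

4's neighbors: 6 and 8 (k = 2).
Possible neighbor pairs: C(2,2) = 1. Edges among them: none → e = 0.
Clustering(4) = 0/1.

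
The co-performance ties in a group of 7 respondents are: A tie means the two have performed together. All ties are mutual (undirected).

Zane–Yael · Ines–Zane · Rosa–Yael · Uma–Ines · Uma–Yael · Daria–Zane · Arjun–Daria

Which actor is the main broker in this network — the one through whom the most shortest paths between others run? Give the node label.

Zane

Unnormalized betweenness of each node: Arjun:0, Daria:5, Ines:3/2, Rosa:0, Uma:1, Yael:13/2, Zane:9.
Zane has the largest value, 9, making it the main broker — the node through which the most shortest paths run.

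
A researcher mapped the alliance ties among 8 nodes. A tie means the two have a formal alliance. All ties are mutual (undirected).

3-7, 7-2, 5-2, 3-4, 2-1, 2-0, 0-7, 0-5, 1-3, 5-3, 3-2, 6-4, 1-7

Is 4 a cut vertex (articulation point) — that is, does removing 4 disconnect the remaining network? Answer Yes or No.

Yes

Removing 4 leaves {6} with no path to {0, 1, 2, 3, 5, and 7}, so the network splits into 2 components. 4 is a cut vertex.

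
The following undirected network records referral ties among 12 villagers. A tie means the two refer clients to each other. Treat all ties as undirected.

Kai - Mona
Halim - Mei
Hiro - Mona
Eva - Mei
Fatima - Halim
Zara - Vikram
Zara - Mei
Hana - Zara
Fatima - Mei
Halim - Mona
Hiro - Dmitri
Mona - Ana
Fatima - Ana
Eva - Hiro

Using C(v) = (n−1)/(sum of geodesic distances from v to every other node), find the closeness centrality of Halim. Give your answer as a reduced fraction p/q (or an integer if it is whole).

Distances from Halim: Ana:2, Dmitri:3, Eva:2, Fatima:1, Hana:3, Hiro:2, Kai:2, Mei:1, Mona:1, Vikram:3, Zara:2. Sum = 22.
n = 12, so closeness = 11/22 = 1/2.

1/2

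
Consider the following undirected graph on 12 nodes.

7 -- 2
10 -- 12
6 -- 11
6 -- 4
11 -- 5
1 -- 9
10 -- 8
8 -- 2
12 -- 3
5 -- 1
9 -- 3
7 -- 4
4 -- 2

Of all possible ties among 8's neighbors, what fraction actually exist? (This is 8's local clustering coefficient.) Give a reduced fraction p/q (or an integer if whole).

0

8's neighbors: 2 and 10 (k = 2).
Possible neighbor pairs: C(2,2) = 1. Edges among them: none → e = 0.
Clustering(8) = 0/1.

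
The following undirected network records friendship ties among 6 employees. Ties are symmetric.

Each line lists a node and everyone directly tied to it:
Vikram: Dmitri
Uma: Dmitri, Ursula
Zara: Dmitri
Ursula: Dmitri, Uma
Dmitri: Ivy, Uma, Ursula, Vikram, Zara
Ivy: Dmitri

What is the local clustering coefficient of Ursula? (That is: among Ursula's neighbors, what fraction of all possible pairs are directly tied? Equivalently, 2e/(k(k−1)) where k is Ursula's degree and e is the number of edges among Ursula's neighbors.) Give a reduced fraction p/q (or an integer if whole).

1

Ursula's neighbors: Dmitri and Uma (k = 2).
Possible neighbor pairs: C(2,2) = 1. Edges among them: Dmitri–Uma → e = 1.
Clustering(Ursula) = 1/1.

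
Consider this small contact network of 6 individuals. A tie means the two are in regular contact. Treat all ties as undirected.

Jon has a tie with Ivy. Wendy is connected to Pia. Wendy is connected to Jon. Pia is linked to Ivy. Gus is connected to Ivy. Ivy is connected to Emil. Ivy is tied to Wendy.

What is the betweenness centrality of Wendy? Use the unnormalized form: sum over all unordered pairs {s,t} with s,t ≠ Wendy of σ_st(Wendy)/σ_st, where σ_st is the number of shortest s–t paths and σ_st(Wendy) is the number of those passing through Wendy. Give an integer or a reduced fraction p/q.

Pairs whose geodesics pass through Wendy — Jon–Pia: 1/2.
All other pairs contribute 0.
Summing the contributions gives betweenness(Wendy) = 1/2.

1/2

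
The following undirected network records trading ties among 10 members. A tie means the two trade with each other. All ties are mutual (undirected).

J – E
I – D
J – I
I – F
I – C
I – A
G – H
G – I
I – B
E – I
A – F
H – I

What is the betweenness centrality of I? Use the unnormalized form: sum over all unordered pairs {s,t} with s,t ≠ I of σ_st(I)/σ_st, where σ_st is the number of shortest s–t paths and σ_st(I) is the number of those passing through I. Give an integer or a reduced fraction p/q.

33

Pairs whose geodesics pass through I — A–E: 1; A–G: 1; A–H: 1; A–J: 1; A–D: 1; A–B: 1; A–C: 1; E–G: 1; E–H: 1; E–F: 1; E–D: 1; E–B: 1; E–C: 1; G–J: 1 … (+19 more pairs).
All other pairs contribute 0.
Summing the contributions gives betweenness(I) = 33.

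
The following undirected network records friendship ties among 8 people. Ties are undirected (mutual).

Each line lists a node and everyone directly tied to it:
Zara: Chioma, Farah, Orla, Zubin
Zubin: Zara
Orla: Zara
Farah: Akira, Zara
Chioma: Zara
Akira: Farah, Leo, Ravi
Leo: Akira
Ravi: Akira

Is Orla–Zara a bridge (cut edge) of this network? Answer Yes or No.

Without the Orla–Zara edge there is no alternate route between Orla and Zara, so the network disconnects. It is a bridge.

Yes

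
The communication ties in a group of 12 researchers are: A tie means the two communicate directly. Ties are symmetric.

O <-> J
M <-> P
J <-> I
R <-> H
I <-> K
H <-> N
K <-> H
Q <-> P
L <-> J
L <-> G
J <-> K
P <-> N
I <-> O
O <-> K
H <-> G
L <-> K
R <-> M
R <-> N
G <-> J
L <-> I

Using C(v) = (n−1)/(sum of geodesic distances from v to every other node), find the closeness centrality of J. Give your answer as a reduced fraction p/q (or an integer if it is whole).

11/26

Distances from J: G:1, H:2, I:1, K:1, L:1, M:4, N:3, O:1, P:4, Q:5, R:3. Sum = 26.
n = 12, so closeness = 11/26.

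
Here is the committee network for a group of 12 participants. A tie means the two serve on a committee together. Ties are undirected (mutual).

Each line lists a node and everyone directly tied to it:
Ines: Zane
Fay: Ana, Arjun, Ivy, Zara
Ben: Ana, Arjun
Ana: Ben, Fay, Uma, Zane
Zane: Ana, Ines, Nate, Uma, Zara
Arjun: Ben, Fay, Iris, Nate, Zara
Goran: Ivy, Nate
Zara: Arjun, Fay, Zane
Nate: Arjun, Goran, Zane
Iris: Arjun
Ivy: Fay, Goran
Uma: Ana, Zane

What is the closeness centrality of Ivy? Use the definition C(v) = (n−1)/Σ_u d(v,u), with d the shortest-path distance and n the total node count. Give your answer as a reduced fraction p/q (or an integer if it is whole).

11/26

Distances from Ivy: Ana:2, Arjun:2, Ben:3, Fay:1, Goran:1, Ines:4, Iris:3, Nate:2, Uma:3, Zane:3, Zara:2. Sum = 26.
n = 12, so closeness = 11/26.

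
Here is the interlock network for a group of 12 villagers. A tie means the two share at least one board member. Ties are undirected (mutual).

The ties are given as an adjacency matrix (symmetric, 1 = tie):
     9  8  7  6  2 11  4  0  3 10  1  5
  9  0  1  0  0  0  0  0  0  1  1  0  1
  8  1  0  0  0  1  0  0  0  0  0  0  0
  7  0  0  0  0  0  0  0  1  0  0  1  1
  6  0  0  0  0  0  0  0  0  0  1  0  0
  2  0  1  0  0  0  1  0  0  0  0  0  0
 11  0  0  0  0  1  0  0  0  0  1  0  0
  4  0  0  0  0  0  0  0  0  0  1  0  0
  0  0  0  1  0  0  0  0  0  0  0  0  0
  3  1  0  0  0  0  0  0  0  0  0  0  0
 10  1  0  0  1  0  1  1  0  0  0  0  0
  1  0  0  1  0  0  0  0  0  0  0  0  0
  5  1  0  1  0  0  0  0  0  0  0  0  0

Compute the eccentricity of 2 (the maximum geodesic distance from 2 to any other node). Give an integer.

5

Distances from 2: 0:5, 1:5, 3:3, 4:3, 5:3, 6:3, 7:4, 8:1, 9:2, 10:2, 11:1.
The largest is 5 (to 1 and 0), so the eccentricity of 2 is 5.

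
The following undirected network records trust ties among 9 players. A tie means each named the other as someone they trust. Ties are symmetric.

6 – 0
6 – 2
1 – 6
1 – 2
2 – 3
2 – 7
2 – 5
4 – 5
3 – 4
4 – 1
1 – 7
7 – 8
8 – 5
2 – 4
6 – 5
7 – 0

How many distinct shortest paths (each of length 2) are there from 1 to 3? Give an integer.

2

The shortest distance is 2. The length-2 paths are: 1–2–3; 1–4–3.
That gives 2 distinct shortest paths.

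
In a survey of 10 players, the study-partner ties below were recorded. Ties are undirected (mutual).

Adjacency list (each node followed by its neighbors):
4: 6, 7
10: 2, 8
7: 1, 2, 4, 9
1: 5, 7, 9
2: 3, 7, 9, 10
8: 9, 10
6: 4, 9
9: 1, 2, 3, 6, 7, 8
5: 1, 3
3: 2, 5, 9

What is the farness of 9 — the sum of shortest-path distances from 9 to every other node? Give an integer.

12

Distances from 9: 1:1, 2:1, 3:1, 4:2, 5:2, 6:1, 7:1, 8:1, 10:2.
Sum = 1 + 1 + 1 + 2 + 2 + 1 + 1 + 1 + 2 = 12.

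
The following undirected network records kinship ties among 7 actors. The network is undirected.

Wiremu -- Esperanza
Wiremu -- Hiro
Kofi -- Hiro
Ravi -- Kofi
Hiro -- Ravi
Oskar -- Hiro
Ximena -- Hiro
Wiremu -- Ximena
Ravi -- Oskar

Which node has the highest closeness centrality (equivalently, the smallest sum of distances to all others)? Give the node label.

Hiro

Farness (sum of distances to all others) for each node — Esperanza:14, Hiro:7, Kofi:11, Oskar:11, Ravi:10, Wiremu:9, Ximena:10.
The smallest farness is 7, for Hiro, so Hiro has the highest closeness.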